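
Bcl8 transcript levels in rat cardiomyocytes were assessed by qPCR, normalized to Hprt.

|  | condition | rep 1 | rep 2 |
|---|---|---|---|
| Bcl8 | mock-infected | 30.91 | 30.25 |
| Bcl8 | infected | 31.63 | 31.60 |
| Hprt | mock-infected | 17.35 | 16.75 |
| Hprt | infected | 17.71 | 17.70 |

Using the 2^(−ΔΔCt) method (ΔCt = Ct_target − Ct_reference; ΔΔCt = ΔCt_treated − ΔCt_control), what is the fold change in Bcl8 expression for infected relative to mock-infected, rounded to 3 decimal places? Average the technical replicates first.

0.768

Mean Ct: Bcl8 mock-infected 30.580; Bcl8 infected 31.615; Hprt mock-infected 17.050; Hprt infected 17.705
ΔCt(mock-infected) = 30.580 − 17.050 = 13.530
ΔCt(infected) = 31.615 − 17.705 = 13.910
ΔΔCt = 13.910 − 13.530 = 0.380
Fold change = 2^(−0.380) = 0.7684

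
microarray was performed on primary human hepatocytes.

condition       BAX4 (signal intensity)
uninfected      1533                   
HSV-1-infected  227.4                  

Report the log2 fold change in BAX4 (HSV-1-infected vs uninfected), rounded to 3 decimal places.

-2.753

Fold change = 227.4 / 1533 = 0.1483
log2(0.1483) = -2.7531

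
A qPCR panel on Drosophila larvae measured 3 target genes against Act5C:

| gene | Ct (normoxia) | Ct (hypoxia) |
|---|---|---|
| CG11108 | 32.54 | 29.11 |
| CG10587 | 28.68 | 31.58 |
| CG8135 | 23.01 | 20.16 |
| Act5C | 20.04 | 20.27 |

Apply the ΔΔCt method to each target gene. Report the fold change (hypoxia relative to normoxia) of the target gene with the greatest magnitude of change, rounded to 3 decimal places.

CG11108: ΔΔCt = (29.11−20.27) − (32.54−20.04) = 8.84 − 12.50 = -3.66; fold change = 2^3.66 = 12.641
CG10587: ΔΔCt = (31.58−20.27) − (28.68−20.04) = 11.31 − 8.64 = 2.67; fold change = 2^-2.67 = 0.157
CG8135: ΔΔCt = (20.16−20.27) − (23.01−20.04) = -0.11 − 2.97 = -3.08; fold change = 2^3.08 = 8.456
CG11108 has the largest |ΔΔCt| = 3.66.

12.641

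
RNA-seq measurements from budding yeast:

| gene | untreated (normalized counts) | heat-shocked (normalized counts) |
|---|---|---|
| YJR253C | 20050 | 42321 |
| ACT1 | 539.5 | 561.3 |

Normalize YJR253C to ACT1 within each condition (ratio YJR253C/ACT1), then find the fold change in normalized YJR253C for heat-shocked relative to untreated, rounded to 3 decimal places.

YJR253C/ACT1 (untreated) = 20050 / 539.5 = 37.164
YJR253C/ACT1 (heat-shocked) = 42321 / 561.3 = 75.398
Fold change = 75.398 / 37.164 = 2.0288

2.029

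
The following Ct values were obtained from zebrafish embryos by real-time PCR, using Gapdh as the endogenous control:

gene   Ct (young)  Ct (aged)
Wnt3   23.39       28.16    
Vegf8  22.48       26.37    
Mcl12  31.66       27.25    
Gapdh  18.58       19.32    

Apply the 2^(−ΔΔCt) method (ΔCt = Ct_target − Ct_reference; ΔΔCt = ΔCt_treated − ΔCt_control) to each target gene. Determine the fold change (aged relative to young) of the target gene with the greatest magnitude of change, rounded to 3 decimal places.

Wnt3: ΔΔCt = (28.16−19.32) − (23.39−18.58) = 8.84 − 4.81 = 4.03; fold change = 2^-4.03 = 0.061
Vegf8: ΔΔCt = (26.37−19.32) − (22.48−18.58) = 7.05 − 3.90 = 3.15; fold change = 2^-3.15 = 0.113
Mcl12: ΔΔCt = (27.25−19.32) − (31.66−18.58) = 7.93 − 13.08 = -5.15; fold change = 2^5.15 = 35.506
Mcl12 has the largest |ΔΔCt| = 5.15.

35.506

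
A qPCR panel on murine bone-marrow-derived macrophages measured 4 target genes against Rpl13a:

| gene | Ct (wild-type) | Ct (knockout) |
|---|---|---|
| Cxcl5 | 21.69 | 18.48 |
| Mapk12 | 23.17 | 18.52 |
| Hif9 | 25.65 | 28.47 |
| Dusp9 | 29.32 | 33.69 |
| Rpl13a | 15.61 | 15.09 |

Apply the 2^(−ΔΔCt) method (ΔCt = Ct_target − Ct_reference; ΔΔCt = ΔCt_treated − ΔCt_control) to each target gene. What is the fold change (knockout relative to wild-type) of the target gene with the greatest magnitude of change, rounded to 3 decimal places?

0.034

Cxcl5: ΔΔCt = (18.48−15.09) − (21.69−15.61) = 3.39 − 6.08 = -2.69; fold change = 2^2.69 = 6.453
Mapk12: ΔΔCt = (18.52−15.09) − (23.17−15.61) = 3.43 − 7.56 = -4.13; fold change = 2^4.13 = 17.509
Hif9: ΔΔCt = (28.47−15.09) − (25.65−15.61) = 13.38 − 10.04 = 3.34; fold change = 2^-3.34 = 0.099
Dusp9: ΔΔCt = (33.69−15.09) − (29.32−15.61) = 18.60 − 13.71 = 4.89; fold change = 2^-4.89 = 0.034
Dusp9 has the largest |ΔΔCt| = 4.89.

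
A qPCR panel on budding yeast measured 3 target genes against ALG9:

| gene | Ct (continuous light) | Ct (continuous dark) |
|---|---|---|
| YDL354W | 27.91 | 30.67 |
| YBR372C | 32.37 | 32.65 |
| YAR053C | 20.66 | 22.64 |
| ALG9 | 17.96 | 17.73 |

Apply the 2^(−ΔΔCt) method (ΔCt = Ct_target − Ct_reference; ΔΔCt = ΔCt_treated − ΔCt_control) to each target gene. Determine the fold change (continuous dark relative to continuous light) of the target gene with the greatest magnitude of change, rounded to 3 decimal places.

0.126

YDL354W: ΔΔCt = (30.67−17.73) − (27.91−17.96) = 12.94 − 9.95 = 2.99; fold change = 2^-2.99 = 0.126
YBR372C: ΔΔCt = (32.65−17.73) − (32.37−17.96) = 14.92 − 14.41 = 0.51; fold change = 2^-0.51 = 0.702
YAR053C: ΔΔCt = (22.64−17.73) − (20.66−17.96) = 4.91 − 2.70 = 2.21; fold change = 2^-2.21 = 0.216
YDL354W has the largest |ΔΔCt| = 2.99.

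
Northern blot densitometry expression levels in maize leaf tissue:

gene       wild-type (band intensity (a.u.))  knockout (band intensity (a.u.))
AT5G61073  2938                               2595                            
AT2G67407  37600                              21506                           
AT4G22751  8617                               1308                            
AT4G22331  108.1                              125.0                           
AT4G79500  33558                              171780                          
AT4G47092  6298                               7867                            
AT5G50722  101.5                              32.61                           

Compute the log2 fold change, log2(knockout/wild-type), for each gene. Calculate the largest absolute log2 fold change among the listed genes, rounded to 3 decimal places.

log2(2595/2938) = -0.179  (AT5G61073)
log2(21506/37600) = -0.806  (AT2G67407)
log2(1308/8617) = -2.720  (AT4G22751)
log2(125.0/108.1) = 0.210  (AT4G22331)
log2(171780/33558) = 2.356  (AT4G79500)
log2(7867/6298) = 0.321  (AT4G47092)
log2(32.61/101.5) = -1.638  (AT5G50722)
The largest magnitude belongs to AT4G22751.

2.720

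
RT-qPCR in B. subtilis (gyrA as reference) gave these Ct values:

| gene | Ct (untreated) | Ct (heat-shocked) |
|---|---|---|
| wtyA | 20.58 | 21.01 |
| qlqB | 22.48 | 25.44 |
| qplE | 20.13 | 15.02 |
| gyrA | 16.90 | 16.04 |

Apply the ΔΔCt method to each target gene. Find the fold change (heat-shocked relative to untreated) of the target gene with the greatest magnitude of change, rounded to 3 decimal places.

wtyA: ΔΔCt = (21.01−16.04) − (20.58−16.90) = 4.97 − 3.68 = 1.29; fold change = 2^-1.29 = 0.409
qlqB: ΔΔCt = (25.44−16.04) − (22.48−16.90) = 9.40 − 5.58 = 3.82; fold change = 2^-3.82 = 0.071
qplE: ΔΔCt = (15.02−16.04) − (20.13−16.90) = -1.02 − 3.23 = -4.25; fold change = 2^4.25 = 19.027
qplE has the largest |ΔΔCt| = 4.25.

19.027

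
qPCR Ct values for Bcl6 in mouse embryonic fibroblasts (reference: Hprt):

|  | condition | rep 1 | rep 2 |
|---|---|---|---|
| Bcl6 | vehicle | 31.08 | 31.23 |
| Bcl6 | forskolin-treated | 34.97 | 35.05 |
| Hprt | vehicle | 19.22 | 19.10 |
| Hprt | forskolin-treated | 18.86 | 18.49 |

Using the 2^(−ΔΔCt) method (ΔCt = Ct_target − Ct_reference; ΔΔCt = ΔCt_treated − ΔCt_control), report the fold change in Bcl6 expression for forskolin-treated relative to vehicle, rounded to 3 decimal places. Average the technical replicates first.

Mean Ct: Bcl6 vehicle 31.155; Bcl6 forskolin-treated 35.010; Hprt vehicle 19.160; Hprt forskolin-treated 18.675
ΔCt(vehicle) = 31.155 − 19.160 = 11.995
ΔCt(forskolin-treated) = 35.010 − 18.675 = 16.335
ΔΔCt = 16.335 − 11.995 = 4.340
Fold change = 2^(−4.340) = 0.0494

0.049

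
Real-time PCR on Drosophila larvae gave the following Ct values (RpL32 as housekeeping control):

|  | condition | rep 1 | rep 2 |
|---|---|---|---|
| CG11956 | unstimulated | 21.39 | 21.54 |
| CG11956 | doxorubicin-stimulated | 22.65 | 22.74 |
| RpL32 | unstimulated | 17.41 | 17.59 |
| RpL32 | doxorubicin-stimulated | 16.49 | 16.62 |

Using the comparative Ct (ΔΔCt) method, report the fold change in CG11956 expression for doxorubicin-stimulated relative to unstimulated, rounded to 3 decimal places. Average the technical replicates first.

Mean Ct: CG11956 unstimulated 21.465; CG11956 doxorubicin-stimulated 22.695; RpL32 unstimulated 17.500; RpL32 doxorubicin-stimulated 16.555
ΔCt(unstimulated) = 21.465 − 17.500 = 3.965
ΔCt(doxorubicin-stimulated) = 22.695 − 16.555 = 6.140
ΔΔCt = 6.140 − 3.965 = 2.175
Fold change = 2^(−2.175) = 0.2214

0.221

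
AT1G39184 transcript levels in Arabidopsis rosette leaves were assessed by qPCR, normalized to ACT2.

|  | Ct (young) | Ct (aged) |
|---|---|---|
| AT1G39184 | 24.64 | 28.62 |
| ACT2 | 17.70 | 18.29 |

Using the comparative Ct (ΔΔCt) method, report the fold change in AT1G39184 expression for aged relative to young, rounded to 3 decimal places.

0.095

ΔCt(young) = 24.640 − 17.700 = 6.940
ΔCt(aged) = 28.620 − 18.290 = 10.330
ΔΔCt = 10.330 − 6.940 = 3.390
Fold change = 2^(−3.390) = 0.0954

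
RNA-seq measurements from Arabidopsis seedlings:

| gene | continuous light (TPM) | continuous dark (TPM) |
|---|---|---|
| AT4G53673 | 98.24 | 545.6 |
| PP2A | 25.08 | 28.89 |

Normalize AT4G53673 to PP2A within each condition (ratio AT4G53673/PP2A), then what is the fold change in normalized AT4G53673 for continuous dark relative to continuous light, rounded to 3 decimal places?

4.821

AT4G53673/PP2A (continuous light) = 98.24 / 25.08 = 3.9171
AT4G53673/PP2A (continuous dark) = 545.6 / 28.89 = 18.885
Fold change = 18.885 / 3.9171 = 4.8213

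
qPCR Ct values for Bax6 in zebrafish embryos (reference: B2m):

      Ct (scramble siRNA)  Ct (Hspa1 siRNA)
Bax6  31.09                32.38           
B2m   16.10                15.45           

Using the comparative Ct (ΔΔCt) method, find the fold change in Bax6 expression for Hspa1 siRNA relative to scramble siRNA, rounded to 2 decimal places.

0.26

ΔCt(scramble siRNA) = 31.090 − 16.100 = 14.990
ΔCt(Hspa1 siRNA) = 32.380 − 15.450 = 16.930
ΔΔCt = 16.930 − 14.990 = 1.940
Fold change = 2^(−1.940) = 0.261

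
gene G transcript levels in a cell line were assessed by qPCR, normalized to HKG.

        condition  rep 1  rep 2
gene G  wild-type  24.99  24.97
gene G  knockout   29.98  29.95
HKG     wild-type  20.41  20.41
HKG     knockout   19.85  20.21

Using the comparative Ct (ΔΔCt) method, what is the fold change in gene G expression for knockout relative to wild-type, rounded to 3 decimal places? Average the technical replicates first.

Mean Ct: gene G wild-type 24.980; gene G knockout 29.965; HKG wild-type 20.410; HKG knockout 20.030
ΔCt(wild-type) = 24.980 − 20.410 = 4.570
ΔCt(knockout) = 29.965 − 20.030 = 9.935
ΔΔCt = 9.935 − 4.570 = 5.365
Fold change = 2^(−5.365) = 0.0243

0.024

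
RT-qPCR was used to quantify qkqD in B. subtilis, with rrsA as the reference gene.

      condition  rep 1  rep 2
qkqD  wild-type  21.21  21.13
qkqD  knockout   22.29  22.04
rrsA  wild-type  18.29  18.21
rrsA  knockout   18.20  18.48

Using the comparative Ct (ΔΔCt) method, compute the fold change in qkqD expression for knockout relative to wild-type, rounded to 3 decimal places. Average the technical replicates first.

Mean Ct: qkqD wild-type 21.170; qkqD knockout 22.165; rrsA wild-type 18.250; rrsA knockout 18.340
ΔCt(wild-type) = 21.170 − 18.250 = 2.920
ΔCt(knockout) = 22.165 − 18.340 = 3.825
ΔΔCt = 3.825 − 2.920 = 0.905
Fold change = 2^(−0.905) = 0.5340

0.534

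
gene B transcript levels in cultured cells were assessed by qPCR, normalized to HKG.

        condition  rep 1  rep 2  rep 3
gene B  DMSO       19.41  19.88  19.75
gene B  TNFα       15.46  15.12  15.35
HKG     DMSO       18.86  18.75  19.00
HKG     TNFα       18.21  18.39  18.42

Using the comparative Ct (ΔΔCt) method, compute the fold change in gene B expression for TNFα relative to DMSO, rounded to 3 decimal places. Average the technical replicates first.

Mean Ct: gene B DMSO 19.680; gene B TNFα 15.310; HKG DMSO 18.870; HKG TNFα 18.340
ΔCt(DMSO) = 19.680 − 18.870 = 0.810
ΔCt(TNFα) = 15.310 − 18.340 = -3.030
ΔΔCt = -3.030 − 0.810 = -3.840
Fold change = 2^(−(-3.840)) = 2^3.840 = 14.3204

14.320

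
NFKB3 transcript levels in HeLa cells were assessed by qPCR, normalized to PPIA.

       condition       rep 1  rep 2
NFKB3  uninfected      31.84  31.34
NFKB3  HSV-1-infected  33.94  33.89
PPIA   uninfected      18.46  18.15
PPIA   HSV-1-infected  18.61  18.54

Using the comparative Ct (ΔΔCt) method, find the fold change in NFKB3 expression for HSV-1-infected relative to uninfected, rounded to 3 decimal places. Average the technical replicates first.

0.241

Mean Ct: NFKB3 uninfected 31.590; NFKB3 HSV-1-infected 33.915; PPIA uninfected 18.305; PPIA HSV-1-infected 18.575
ΔCt(uninfected) = 31.590 − 18.305 = 13.285
ΔCt(HSV-1-infected) = 33.915 − 18.575 = 15.340
ΔΔCt = 15.340 − 13.285 = 2.055
Fold change = 2^(−2.055) = 0.2406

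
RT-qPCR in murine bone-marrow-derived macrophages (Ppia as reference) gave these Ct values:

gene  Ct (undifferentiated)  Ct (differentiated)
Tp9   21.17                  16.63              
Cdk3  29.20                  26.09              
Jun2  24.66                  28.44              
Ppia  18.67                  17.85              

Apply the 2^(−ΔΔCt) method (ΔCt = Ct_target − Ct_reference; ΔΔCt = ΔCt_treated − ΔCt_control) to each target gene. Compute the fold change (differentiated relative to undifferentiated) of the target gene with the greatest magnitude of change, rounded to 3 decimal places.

Tp9: ΔΔCt = (16.63−17.85) − (21.17−18.67) = -1.22 − 2.50 = -3.72; fold change = 2^3.72 = 13.177
Cdk3: ΔΔCt = (26.09−17.85) − (29.20−18.67) = 8.24 − 10.53 = -2.29; fold change = 2^2.29 = 4.891
Jun2: ΔΔCt = (28.44−17.85) − (24.66−18.67) = 10.59 − 5.99 = 4.60; fold change = 2^-4.60 = 0.041
Jun2 has the largest |ΔΔCt| = 4.60.

0.041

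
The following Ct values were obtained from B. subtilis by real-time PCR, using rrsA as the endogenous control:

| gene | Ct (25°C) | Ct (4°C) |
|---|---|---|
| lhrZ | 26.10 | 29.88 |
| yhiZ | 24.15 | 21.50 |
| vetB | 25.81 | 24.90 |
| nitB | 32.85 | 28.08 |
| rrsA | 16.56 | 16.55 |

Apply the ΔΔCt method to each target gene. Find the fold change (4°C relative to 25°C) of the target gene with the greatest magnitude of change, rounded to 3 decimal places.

lhrZ: ΔΔCt = (29.88−16.55) − (26.10−16.56) = 13.33 − 9.54 = 3.79; fold change = 2^-3.79 = 0.072
yhiZ: ΔΔCt = (21.50−16.55) − (24.15−16.56) = 4.95 − 7.59 = -2.64; fold change = 2^2.64 = 6.233
vetB: ΔΔCt = (24.90−16.55) − (25.81−16.56) = 8.35 − 9.25 = -0.90; fold change = 2^0.90 = 1.866
nitB: ΔΔCt = (28.08−16.55) − (32.85−16.56) = 11.53 − 16.29 = -4.76; fold change = 2^4.76 = 27.096
nitB has the largest |ΔΔCt| = 4.76.

27.096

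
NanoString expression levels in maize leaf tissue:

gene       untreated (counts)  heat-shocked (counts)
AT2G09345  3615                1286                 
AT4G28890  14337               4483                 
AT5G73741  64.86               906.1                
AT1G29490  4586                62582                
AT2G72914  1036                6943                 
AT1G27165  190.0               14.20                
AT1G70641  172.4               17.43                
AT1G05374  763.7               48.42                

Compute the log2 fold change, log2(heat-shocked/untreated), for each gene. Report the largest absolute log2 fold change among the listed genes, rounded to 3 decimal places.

3.979

log2(1286/3615) = -1.491  (AT2G09345)
log2(4483/14337) = -1.677  (AT4G28890)
log2(906.1/64.86) = 3.804  (AT5G73741)
log2(62582/4586) = 3.770  (AT1G29490)
log2(6943/1036) = 2.745  (AT2G72914)
log2(14.20/190.0) = -3.742  (AT1G27165)
log2(17.43/172.4) = -3.306  (AT1G70641)
log2(48.42/763.7) = -3.979  (AT1G05374)
The largest magnitude belongs to AT1G05374.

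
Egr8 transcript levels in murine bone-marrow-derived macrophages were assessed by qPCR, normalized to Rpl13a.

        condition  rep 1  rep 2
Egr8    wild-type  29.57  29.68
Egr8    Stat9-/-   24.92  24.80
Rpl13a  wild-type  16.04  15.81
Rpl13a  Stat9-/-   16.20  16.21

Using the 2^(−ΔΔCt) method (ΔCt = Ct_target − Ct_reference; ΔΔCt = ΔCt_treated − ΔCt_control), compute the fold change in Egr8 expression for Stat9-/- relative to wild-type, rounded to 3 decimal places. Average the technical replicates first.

Mean Ct: Egr8 wild-type 29.625; Egr8 Stat9-/- 24.860; Rpl13a wild-type 15.925; Rpl13a Stat9-/- 16.205
ΔCt(wild-type) = 29.625 − 15.925 = 13.700
ΔCt(Stat9-/-) = 24.860 − 16.205 = 8.655
ΔΔCt = 8.655 − 13.700 = -5.045
Fold change = 2^(−(-5.045)) = 2^5.045 = 33.0139

33.014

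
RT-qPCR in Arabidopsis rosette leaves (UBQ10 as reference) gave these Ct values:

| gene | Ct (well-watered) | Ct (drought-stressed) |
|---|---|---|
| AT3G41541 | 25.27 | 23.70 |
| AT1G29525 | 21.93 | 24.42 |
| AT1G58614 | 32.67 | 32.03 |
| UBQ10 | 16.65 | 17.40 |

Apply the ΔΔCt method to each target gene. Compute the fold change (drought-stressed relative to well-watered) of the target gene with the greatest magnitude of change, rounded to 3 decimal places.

AT3G41541: ΔΔCt = (23.70−17.40) − (25.27−16.65) = 6.30 − 8.62 = -2.32; fold change = 2^2.32 = 4.993
AT1G29525: ΔΔCt = (24.42−17.40) − (21.93−16.65) = 7.02 − 5.28 = 1.74; fold change = 2^-1.74 = 0.299
AT1G58614: ΔΔCt = (32.03−17.40) − (32.67−16.65) = 14.63 − 16.02 = -1.39; fold change = 2^1.39 = 2.621
AT3G41541 has the largest |ΔΔCt| = 2.32.

4.993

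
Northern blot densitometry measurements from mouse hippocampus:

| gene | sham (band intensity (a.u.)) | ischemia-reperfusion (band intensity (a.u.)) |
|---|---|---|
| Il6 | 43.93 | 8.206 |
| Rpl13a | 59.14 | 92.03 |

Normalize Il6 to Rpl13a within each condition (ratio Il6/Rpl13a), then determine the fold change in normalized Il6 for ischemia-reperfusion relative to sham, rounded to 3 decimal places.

0.120

Il6/Rpl13a (sham) = 43.93 / 59.14 = 0.74281
Il6/Rpl13a (ischemia-reperfusion) = 8.206 / 92.03 = 0.089167
Fold change = 0.089167 / 0.74281 = 0.1200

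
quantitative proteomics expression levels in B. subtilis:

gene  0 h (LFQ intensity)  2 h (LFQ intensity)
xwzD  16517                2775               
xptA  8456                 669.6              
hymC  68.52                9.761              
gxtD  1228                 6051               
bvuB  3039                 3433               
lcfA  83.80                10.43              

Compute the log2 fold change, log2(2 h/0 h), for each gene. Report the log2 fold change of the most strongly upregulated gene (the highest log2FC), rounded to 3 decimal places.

2.301

log2(2775/16517) = -2.573  (xwzD)
log2(669.6/8456) = -3.659  (xptA)
log2(9.761/68.52) = -2.811  (hymC)
log2(6051/1228) = 2.301  (gxtD)
log2(3433/3039) = 0.176  (bvuB)
log2(10.43/83.80) = -3.006  (lcfA)
gxtD is most strongly upregulated.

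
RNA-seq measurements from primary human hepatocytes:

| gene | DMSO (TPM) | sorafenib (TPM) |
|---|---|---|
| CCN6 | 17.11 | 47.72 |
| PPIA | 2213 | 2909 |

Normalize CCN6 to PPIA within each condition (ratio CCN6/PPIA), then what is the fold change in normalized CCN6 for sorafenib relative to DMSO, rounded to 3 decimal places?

2.122

CCN6/PPIA (DMSO) = 17.11 / 2213 = 0.0077316
CCN6/PPIA (sorafenib) = 47.72 / 2909 = 0.016404
Fold change = 0.016404 / 0.0077316 = 2.1217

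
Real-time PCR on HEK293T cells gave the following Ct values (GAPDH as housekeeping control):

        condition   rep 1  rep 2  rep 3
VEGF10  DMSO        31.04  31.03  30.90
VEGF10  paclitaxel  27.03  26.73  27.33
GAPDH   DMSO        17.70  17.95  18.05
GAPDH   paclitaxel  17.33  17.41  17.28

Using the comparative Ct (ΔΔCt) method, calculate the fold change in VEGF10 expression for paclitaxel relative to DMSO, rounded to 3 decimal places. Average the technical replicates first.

10.556

Mean Ct: VEGF10 DMSO 30.990; VEGF10 paclitaxel 27.030; GAPDH DMSO 17.900; GAPDH paclitaxel 17.340
ΔCt(DMSO) = 30.990 − 17.900 = 13.090
ΔCt(paclitaxel) = 27.030 − 17.340 = 9.690
ΔΔCt = 9.690 − 13.090 = -3.400
Fold change = 2^(−(-3.400)) = 2^3.400 = 10.5561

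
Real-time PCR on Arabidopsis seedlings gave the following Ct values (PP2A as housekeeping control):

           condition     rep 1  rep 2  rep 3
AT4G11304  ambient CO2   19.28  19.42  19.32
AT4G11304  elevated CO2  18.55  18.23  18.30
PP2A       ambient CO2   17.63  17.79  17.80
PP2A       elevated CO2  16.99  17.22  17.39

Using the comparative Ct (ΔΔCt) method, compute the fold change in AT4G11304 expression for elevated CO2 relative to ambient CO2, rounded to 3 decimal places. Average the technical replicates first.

Mean Ct: AT4G11304 ambient CO2 19.340; AT4G11304 elevated CO2 18.360; PP2A ambient CO2 17.740; PP2A elevated CO2 17.200
ΔCt(ambient CO2) = 19.340 − 17.740 = 1.600
ΔCt(elevated CO2) = 18.360 − 17.200 = 1.160
ΔΔCt = 1.160 − 1.600 = -0.440
Fold change = 2^(−(-0.440)) = 2^0.440 = 1.3566

1.357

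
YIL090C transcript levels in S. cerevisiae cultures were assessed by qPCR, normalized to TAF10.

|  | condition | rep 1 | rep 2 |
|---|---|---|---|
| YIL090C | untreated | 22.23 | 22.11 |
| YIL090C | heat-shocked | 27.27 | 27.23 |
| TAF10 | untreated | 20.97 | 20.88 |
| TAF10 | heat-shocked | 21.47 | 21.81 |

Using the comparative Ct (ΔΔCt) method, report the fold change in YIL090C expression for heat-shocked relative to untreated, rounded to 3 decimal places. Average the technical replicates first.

0.049

Mean Ct: YIL090C untreated 22.170; YIL090C heat-shocked 27.250; TAF10 untreated 20.925; TAF10 heat-shocked 21.640
ΔCt(untreated) = 22.170 − 20.925 = 1.245
ΔCt(heat-shocked) = 27.250 − 21.640 = 5.610
ΔΔCt = 5.610 − 1.245 = 4.365
Fold change = 2^(−4.365) = 0.0485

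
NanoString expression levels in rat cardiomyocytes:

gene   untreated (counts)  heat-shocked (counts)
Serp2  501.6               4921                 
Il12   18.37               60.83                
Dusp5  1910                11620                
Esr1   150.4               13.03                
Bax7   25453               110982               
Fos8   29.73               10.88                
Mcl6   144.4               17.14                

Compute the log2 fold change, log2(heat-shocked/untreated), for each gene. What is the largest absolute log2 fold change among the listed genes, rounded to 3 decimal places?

log2(4921/501.6) = 3.294  (Serp2)
log2(60.83/18.37) = 1.727  (Il12)
log2(11620/1910) = 2.605  (Dusp5)
log2(13.03/150.4) = -3.529  (Esr1)
log2(110982/25453) = 2.124  (Bax7)
log2(10.88/29.73) = -1.450  (Fos8)
log2(17.14/144.4) = -3.075  (Mcl6)
The largest magnitude belongs to Esr1.

3.529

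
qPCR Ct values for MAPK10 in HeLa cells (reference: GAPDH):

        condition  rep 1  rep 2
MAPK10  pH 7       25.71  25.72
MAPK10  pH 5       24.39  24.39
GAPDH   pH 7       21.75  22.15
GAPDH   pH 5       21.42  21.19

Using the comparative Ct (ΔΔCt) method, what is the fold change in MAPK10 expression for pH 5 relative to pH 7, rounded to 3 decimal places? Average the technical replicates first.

Mean Ct: MAPK10 pH 7 25.715; MAPK10 pH 5 24.390; GAPDH pH 7 21.950; GAPDH pH 5 21.305
ΔCt(pH 7) = 25.715 − 21.950 = 3.765
ΔCt(pH 5) = 24.390 − 21.305 = 3.085
ΔΔCt = 3.085 − 3.765 = -0.680
Fold change = 2^(−(-0.680)) = 2^0.680 = 1.6021

1.602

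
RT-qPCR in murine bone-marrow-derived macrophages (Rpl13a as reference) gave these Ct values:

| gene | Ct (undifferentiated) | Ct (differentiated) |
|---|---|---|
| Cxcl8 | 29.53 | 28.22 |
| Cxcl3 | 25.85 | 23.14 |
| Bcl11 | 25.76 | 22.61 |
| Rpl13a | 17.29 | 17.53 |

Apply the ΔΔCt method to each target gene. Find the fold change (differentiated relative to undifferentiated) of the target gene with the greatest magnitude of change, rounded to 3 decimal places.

10.483

Cxcl8: ΔΔCt = (28.22−17.53) − (29.53−17.29) = 10.69 − 12.24 = -1.55; fold change = 2^1.55 = 2.928
Cxcl3: ΔΔCt = (23.14−17.53) − (25.85−17.29) = 5.61 − 8.56 = -2.95; fold change = 2^2.95 = 7.727
Bcl11: ΔΔCt = (22.61−17.53) − (25.76−17.29) = 5.08 − 8.47 = -3.39; fold change = 2^3.39 = 10.483
Bcl11 has the largest |ΔΔCt| = 3.39.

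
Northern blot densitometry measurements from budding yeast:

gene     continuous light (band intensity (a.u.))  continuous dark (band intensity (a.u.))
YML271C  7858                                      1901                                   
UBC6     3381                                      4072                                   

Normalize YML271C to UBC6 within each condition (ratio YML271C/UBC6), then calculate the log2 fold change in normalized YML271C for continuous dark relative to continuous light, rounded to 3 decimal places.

-2.316

YML271C/UBC6 (continuous light) = 7858 / 3381 = 2.3242
YML271C/UBC6 (continuous dark) = 1901 / 4072 = 0.46685
Fold change = 0.46685 / 2.3242 = 0.2009
log2(0.2009) = -2.3157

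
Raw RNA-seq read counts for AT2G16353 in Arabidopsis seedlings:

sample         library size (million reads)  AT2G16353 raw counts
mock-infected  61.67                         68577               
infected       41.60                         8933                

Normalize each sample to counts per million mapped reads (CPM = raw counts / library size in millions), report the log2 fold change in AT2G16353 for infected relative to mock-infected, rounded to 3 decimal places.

-2.373

CPM(mock-infected) = 68577 / 61.67 = 1111.9994
CPM(infected) = 8933 / 41.60 = 214.7356
Fold change = 214.7356 / 1111.9994 = 0.19311
log2(0.19311) = -2.3725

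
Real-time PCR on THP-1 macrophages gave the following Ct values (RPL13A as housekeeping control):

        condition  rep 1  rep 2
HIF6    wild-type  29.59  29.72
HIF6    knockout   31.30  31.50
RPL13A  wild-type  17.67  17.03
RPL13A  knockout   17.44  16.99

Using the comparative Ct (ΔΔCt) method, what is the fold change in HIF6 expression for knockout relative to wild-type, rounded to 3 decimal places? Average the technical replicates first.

Mean Ct: HIF6 wild-type 29.655; HIF6 knockout 31.400; RPL13A wild-type 17.350; RPL13A knockout 17.215
ΔCt(wild-type) = 29.655 − 17.350 = 12.305
ΔCt(knockout) = 31.400 − 17.215 = 14.185
ΔΔCt = 14.185 − 12.305 = 1.880
Fold change = 2^(−1.880) = 0.2717

0.272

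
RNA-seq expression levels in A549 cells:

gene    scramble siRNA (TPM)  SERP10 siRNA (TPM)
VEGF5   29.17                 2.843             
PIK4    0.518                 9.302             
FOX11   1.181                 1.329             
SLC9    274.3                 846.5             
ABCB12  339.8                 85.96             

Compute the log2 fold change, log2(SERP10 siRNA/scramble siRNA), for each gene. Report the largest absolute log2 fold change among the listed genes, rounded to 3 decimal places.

4.167

log2(2.843/29.17) = -3.359  (VEGF5)
log2(9.302/0.518) = 4.167  (PIK4)
log2(1.329/1.181) = 0.170  (FOX11)
log2(846.5/274.3) = 1.626  (SLC9)
log2(85.96/339.8) = -1.983  (ABCB12)
The largest magnitude belongs to PIK4.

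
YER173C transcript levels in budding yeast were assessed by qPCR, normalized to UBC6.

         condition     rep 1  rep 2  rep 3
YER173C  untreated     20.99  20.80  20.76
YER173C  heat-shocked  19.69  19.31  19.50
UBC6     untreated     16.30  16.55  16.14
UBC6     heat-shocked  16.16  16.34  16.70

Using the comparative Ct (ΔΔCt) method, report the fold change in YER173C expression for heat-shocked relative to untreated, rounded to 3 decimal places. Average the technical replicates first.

Mean Ct: YER173C untreated 20.850; YER173C heat-shocked 19.500; UBC6 untreated 16.330; UBC6 heat-shocked 16.400
ΔCt(untreated) = 20.850 − 16.330 = 4.520
ΔCt(heat-shocked) = 19.500 − 16.400 = 3.100
ΔΔCt = 3.100 − 4.520 = -1.420
Fold change = 2^(−(-1.420)) = 2^1.420 = 2.6759

2.676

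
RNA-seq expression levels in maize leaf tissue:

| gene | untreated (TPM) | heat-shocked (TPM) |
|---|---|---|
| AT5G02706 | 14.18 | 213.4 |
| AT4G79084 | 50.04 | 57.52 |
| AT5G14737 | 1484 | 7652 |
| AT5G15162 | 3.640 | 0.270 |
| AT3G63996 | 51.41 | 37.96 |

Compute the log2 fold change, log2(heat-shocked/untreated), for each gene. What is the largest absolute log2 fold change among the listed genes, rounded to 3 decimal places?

log2(213.4/14.18) = 3.912  (AT5G02706)
log2(57.52/50.04) = 0.201  (AT4G79084)
log2(7652/1484) = 2.366  (AT5G14737)
log2(0.270/3.640) = -3.753  (AT5G15162)
log2(37.96/51.41) = -0.438  (AT3G63996)
The largest magnitude belongs to AT5G02706.

3.912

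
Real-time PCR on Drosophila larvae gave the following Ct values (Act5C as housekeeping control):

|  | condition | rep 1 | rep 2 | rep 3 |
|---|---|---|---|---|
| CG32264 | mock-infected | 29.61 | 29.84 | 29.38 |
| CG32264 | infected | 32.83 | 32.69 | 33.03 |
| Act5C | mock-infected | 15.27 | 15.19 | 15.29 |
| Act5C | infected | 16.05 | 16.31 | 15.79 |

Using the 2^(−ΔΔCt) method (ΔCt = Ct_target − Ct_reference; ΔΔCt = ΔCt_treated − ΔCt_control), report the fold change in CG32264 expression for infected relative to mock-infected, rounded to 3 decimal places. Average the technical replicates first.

Mean Ct: CG32264 mock-infected 29.610; CG32264 infected 32.850; Act5C mock-infected 15.250; Act5C infected 16.050
ΔCt(mock-infected) = 29.610 − 15.250 = 14.360
ΔCt(infected) = 32.850 − 16.050 = 16.800
ΔΔCt = 16.800 − 14.360 = 2.440
Fold change = 2^(−2.440) = 0.1843

0.184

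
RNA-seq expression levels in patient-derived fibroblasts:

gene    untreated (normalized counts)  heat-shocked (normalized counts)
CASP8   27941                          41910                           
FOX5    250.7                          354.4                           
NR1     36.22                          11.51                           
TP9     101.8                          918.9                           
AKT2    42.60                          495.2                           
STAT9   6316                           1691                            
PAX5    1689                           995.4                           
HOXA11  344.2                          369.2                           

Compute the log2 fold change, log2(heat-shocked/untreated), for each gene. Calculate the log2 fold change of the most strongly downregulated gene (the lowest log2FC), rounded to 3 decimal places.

-1.901

log2(41910/27941) = 0.585  (CASP8)
log2(354.4/250.7) = 0.499  (FOX5)
log2(11.51/36.22) = -1.654  (NR1)
log2(918.9/101.8) = 3.174  (TP9)
log2(495.2/42.60) = 3.539  (AKT2)
log2(1691/6316) = -1.901  (STAT9)
log2(995.4/1689) = -0.763  (PAX5)
log2(369.2/344.2) = 0.101  (HOXA11)
STAT9 is most strongly downregulated.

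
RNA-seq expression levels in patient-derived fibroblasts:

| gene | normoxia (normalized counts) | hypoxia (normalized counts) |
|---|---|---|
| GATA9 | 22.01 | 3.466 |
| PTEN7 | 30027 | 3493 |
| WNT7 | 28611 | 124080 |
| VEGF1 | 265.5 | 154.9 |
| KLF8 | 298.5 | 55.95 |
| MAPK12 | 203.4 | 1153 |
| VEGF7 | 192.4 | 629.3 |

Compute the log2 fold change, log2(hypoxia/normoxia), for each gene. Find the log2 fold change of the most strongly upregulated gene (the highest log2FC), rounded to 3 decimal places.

log2(3.466/22.01) = -2.667  (GATA9)
log2(3493/30027) = -3.104  (PTEN7)
log2(124080/28611) = 2.117  (WNT7)
log2(154.9/265.5) = -0.777  (VEGF1)
log2(55.95/298.5) = -2.416  (KLF8)
log2(1153/203.4) = 2.503  (MAPK12)
log2(629.3/192.4) = 1.710  (VEGF7)
MAPK12 is most strongly upregulated.

2.503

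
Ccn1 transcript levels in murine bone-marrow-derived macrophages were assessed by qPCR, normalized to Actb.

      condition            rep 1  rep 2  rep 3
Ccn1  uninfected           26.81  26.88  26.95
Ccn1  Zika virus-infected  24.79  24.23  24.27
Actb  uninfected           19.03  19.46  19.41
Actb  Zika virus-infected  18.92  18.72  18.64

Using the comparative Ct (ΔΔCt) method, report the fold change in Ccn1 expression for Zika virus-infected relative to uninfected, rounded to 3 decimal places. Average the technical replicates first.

3.758

Mean Ct: Ccn1 uninfected 26.880; Ccn1 Zika virus-infected 24.430; Actb uninfected 19.300; Actb Zika virus-infected 18.760
ΔCt(uninfected) = 26.880 − 19.300 = 7.580
ΔCt(Zika virus-infected) = 24.430 − 18.760 = 5.670
ΔΔCt = 5.670 − 7.580 = -1.910
Fold change = 2^(−(-1.910)) = 2^1.910 = 3.7581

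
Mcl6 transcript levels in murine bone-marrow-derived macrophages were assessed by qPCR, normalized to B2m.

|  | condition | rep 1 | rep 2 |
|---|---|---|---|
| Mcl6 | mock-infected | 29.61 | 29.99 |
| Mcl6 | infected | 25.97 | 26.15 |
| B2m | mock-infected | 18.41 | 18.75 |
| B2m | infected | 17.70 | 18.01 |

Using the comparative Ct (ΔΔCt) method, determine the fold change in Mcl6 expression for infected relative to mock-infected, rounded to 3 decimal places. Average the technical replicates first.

Mean Ct: Mcl6 mock-infected 29.800; Mcl6 infected 26.060; B2m mock-infected 18.580; B2m infected 17.855
ΔCt(mock-infected) = 29.800 − 18.580 = 11.220
ΔCt(infected) = 26.060 − 17.855 = 8.205
ΔΔCt = 8.205 − 11.220 = -3.015
Fold change = 2^(−(-3.015)) = 2^3.015 = 8.0836

8.084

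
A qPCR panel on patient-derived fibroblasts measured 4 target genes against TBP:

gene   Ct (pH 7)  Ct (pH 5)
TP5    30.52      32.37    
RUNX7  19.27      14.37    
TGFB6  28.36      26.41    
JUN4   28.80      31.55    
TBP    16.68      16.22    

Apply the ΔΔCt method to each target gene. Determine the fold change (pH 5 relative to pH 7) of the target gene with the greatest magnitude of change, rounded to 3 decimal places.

TP5: ΔΔCt = (32.37−16.22) − (30.52−16.68) = 16.15 − 13.84 = 2.31; fold change = 2^-2.31 = 0.202
RUNX7: ΔΔCt = (14.37−16.22) − (19.27−16.68) = -1.85 − 2.59 = -4.44; fold change = 2^4.44 = 21.706
TGFB6: ΔΔCt = (26.41−16.22) − (28.36−16.68) = 10.19 − 11.68 = -1.49; fold change = 2^1.49 = 2.809
JUN4: ΔΔCt = (31.55−16.22) − (28.80−16.68) = 15.33 − 12.12 = 3.21; fold change = 2^-3.21 = 0.108
RUNX7 has the largest |ΔΔCt| = 4.44.

21.706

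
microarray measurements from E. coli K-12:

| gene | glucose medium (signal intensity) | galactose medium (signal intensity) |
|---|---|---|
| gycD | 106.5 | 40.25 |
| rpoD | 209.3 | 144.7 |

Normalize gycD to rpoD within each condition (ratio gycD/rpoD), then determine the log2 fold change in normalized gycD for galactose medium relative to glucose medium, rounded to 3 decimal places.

-0.871

gycD/rpoD (glucose medium) = 106.5 / 209.3 = 0.50884
gycD/rpoD (galactose medium) = 40.25 / 144.7 = 0.27816
Fold change = 0.27816 / 0.50884 = 0.5467
log2(0.5467) = -0.8713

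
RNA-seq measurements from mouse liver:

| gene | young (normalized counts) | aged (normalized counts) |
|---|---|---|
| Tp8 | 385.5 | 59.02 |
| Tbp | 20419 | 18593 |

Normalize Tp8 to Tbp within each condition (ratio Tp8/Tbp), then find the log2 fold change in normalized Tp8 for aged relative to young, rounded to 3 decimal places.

Tp8/Tbp (young) = 385.5 / 20419 = 0.018879
Tp8/Tbp (aged) = 59.02 / 18593 = 0.0031743
Fold change = 0.0031743 / 0.018879 = 0.1681
log2(0.1681) = -2.5723

-2.572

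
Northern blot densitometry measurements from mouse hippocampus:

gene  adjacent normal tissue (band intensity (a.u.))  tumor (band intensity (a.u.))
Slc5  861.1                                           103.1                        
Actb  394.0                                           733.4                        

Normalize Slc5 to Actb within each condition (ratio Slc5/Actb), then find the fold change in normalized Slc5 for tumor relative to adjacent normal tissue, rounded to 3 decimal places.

0.064

Slc5/Actb (adjacent normal tissue) = 861.1 / 394.0 = 2.1855
Slc5/Actb (tumor) = 103.1 / 733.4 = 0.14058
Fold change = 0.14058 / 2.1855 = 0.0643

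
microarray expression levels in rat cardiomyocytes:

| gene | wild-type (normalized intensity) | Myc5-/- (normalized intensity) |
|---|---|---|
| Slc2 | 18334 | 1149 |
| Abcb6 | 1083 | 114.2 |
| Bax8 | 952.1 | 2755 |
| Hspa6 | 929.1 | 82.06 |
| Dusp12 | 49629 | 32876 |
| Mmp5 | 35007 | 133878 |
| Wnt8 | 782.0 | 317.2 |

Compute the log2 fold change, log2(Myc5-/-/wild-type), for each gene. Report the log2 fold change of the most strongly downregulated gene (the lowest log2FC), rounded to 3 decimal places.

log2(1149/18334) = -3.996  (Slc2)
log2(114.2/1083) = -3.245  (Abcb6)
log2(2755/952.1) = 1.533  (Bax8)
log2(82.06/929.1) = -3.501  (Hspa6)
log2(32876/49629) = -0.594  (Dusp12)
log2(133878/35007) = 1.935  (Mmp5)
log2(317.2/782.0) = -1.302  (Wnt8)
Slc2 is most strongly downregulated.

-3.996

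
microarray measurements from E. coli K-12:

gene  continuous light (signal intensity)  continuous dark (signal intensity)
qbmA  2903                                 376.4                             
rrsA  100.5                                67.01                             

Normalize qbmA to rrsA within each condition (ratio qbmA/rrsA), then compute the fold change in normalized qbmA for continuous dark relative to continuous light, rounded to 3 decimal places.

0.194

qbmA/rrsA (continuous light) = 2903 / 100.5 = 28.886
qbmA/rrsA (continuous dark) = 376.4 / 67.01 = 5.6171
Fold change = 5.6171 / 28.886 = 0.1945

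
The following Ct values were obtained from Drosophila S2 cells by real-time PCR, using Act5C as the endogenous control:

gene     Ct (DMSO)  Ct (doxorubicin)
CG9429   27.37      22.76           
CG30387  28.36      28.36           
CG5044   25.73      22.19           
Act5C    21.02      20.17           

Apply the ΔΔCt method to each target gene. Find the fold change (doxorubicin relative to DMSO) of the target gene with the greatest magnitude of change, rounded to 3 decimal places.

13.548

CG9429: ΔΔCt = (22.76−20.17) − (27.37−21.02) = 2.59 − 6.35 = -3.76; fold change = 2^3.76 = 13.548
CG30387: ΔΔCt = (28.36−20.17) − (28.36−21.02) = 8.19 − 7.34 = 0.85; fold change = 2^-0.85 = 0.555
CG5044: ΔΔCt = (22.19−20.17) − (25.73−21.02) = 2.02 − 4.71 = -2.69; fold change = 2^2.69 = 6.453
CG9429 has the largest |ΔΔCt| = 3.76.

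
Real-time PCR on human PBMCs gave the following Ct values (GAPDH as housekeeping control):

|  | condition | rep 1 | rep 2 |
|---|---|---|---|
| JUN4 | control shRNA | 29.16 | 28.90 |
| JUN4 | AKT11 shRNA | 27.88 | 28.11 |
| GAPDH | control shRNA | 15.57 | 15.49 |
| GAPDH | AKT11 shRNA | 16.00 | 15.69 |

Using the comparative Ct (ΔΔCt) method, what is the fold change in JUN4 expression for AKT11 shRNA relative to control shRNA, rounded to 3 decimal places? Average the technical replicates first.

2.549

Mean Ct: JUN4 control shRNA 29.030; JUN4 AKT11 shRNA 27.995; GAPDH control shRNA 15.530; GAPDH AKT11 shRNA 15.845
ΔCt(control shRNA) = 29.030 − 15.530 = 13.500
ΔCt(AKT11 shRNA) = 27.995 − 15.845 = 12.150
ΔΔCt = 12.150 − 13.500 = -1.350
Fold change = 2^(−(-1.350)) = 2^1.350 = 2.5491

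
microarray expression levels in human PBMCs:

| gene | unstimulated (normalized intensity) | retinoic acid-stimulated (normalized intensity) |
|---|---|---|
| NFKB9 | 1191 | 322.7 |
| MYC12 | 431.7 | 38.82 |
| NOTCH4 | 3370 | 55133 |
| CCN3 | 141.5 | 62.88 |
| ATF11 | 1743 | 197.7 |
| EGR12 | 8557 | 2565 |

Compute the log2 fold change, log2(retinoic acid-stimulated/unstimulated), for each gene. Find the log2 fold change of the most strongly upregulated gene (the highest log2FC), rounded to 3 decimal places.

4.032

log2(322.7/1191) = -1.884  (NFKB9)
log2(38.82/431.7) = -3.475  (MYC12)
log2(55133/3370) = 4.032  (NOTCH4)
log2(62.88/141.5) = -1.170  (CCN3)
log2(197.7/1743) = -3.140  (ATF11)
log2(2565/8557) = -1.738  (EGR12)
NOTCH4 is most strongly upregulated.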